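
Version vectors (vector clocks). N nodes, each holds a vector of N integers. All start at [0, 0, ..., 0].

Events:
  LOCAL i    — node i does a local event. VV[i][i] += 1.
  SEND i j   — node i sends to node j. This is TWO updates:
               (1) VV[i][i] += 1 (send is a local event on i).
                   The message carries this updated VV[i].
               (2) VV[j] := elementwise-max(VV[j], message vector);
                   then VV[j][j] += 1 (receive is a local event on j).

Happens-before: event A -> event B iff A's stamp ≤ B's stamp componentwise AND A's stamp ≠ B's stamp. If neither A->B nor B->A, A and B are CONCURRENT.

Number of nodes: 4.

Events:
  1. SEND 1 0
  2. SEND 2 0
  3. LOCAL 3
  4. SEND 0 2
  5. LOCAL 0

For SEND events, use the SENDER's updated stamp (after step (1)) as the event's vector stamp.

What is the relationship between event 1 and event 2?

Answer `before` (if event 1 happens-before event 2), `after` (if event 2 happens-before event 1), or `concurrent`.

Answer: concurrent

Derivation:
Initial: VV[0]=[0, 0, 0, 0]
Initial: VV[1]=[0, 0, 0, 0]
Initial: VV[2]=[0, 0, 0, 0]
Initial: VV[3]=[0, 0, 0, 0]
Event 1: SEND 1->0: VV[1][1]++ -> VV[1]=[0, 1, 0, 0], msg_vec=[0, 1, 0, 0]; VV[0]=max(VV[0],msg_vec) then VV[0][0]++ -> VV[0]=[1, 1, 0, 0]
Event 2: SEND 2->0: VV[2][2]++ -> VV[2]=[0, 0, 1, 0], msg_vec=[0, 0, 1, 0]; VV[0]=max(VV[0],msg_vec) then VV[0][0]++ -> VV[0]=[2, 1, 1, 0]
Event 3: LOCAL 3: VV[3][3]++ -> VV[3]=[0, 0, 0, 1]
Event 4: SEND 0->2: VV[0][0]++ -> VV[0]=[3, 1, 1, 0], msg_vec=[3, 1, 1, 0]; VV[2]=max(VV[2],msg_vec) then VV[2][2]++ -> VV[2]=[3, 1, 2, 0]
Event 5: LOCAL 0: VV[0][0]++ -> VV[0]=[4, 1, 1, 0]
Event 1 stamp: [0, 1, 0, 0]
Event 2 stamp: [0, 0, 1, 0]
[0, 1, 0, 0] <= [0, 0, 1, 0]? False
[0, 0, 1, 0] <= [0, 1, 0, 0]? False
Relation: concurrent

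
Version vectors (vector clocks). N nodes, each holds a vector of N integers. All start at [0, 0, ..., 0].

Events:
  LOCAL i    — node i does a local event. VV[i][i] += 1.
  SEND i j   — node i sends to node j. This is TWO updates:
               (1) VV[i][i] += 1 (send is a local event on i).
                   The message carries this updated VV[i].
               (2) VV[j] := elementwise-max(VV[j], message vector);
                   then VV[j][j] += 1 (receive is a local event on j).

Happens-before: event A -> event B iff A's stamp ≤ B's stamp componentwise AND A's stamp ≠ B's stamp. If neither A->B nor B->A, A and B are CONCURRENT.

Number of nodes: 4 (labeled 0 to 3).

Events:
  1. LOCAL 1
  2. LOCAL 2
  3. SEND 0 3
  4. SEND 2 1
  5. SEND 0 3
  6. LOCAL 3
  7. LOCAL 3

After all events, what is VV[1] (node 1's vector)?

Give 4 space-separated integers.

Initial: VV[0]=[0, 0, 0, 0]
Initial: VV[1]=[0, 0, 0, 0]
Initial: VV[2]=[0, 0, 0, 0]
Initial: VV[3]=[0, 0, 0, 0]
Event 1: LOCAL 1: VV[1][1]++ -> VV[1]=[0, 1, 0, 0]
Event 2: LOCAL 2: VV[2][2]++ -> VV[2]=[0, 0, 1, 0]
Event 3: SEND 0->3: VV[0][0]++ -> VV[0]=[1, 0, 0, 0], msg_vec=[1, 0, 0, 0]; VV[3]=max(VV[3],msg_vec) then VV[3][3]++ -> VV[3]=[1, 0, 0, 1]
Event 4: SEND 2->1: VV[2][2]++ -> VV[2]=[0, 0, 2, 0], msg_vec=[0, 0, 2, 0]; VV[1]=max(VV[1],msg_vec) then VV[1][1]++ -> VV[1]=[0, 2, 2, 0]
Event 5: SEND 0->3: VV[0][0]++ -> VV[0]=[2, 0, 0, 0], msg_vec=[2, 0, 0, 0]; VV[3]=max(VV[3],msg_vec) then VV[3][3]++ -> VV[3]=[2, 0, 0, 2]
Event 6: LOCAL 3: VV[3][3]++ -> VV[3]=[2, 0, 0, 3]
Event 7: LOCAL 3: VV[3][3]++ -> VV[3]=[2, 0, 0, 4]
Final vectors: VV[0]=[2, 0, 0, 0]; VV[1]=[0, 2, 2, 0]; VV[2]=[0, 0, 2, 0]; VV[3]=[2, 0, 0, 4]

Answer: 0 2 2 0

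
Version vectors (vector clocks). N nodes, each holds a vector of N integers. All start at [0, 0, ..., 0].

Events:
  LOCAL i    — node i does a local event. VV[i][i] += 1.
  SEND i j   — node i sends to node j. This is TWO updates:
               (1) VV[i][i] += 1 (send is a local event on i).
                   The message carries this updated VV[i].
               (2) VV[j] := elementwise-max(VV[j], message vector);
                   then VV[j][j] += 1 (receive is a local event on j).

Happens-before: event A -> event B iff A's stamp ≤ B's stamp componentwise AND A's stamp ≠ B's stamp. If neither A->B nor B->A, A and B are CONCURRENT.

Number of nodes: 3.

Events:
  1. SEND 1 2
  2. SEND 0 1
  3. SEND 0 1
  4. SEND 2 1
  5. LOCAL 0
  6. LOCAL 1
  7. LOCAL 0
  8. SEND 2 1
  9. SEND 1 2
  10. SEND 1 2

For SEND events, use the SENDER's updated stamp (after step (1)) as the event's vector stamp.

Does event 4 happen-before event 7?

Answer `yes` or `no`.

Initial: VV[0]=[0, 0, 0]
Initial: VV[1]=[0, 0, 0]
Initial: VV[2]=[0, 0, 0]
Event 1: SEND 1->2: VV[1][1]++ -> VV[1]=[0, 1, 0], msg_vec=[0, 1, 0]; VV[2]=max(VV[2],msg_vec) then VV[2][2]++ -> VV[2]=[0, 1, 1]
Event 2: SEND 0->1: VV[0][0]++ -> VV[0]=[1, 0, 0], msg_vec=[1, 0, 0]; VV[1]=max(VV[1],msg_vec) then VV[1][1]++ -> VV[1]=[1, 2, 0]
Event 3: SEND 0->1: VV[0][0]++ -> VV[0]=[2, 0, 0], msg_vec=[2, 0, 0]; VV[1]=max(VV[1],msg_vec) then VV[1][1]++ -> VV[1]=[2, 3, 0]
Event 4: SEND 2->1: VV[2][2]++ -> VV[2]=[0, 1, 2], msg_vec=[0, 1, 2]; VV[1]=max(VV[1],msg_vec) then VV[1][1]++ -> VV[1]=[2, 4, 2]
Event 5: LOCAL 0: VV[0][0]++ -> VV[0]=[3, 0, 0]
Event 6: LOCAL 1: VV[1][1]++ -> VV[1]=[2, 5, 2]
Event 7: LOCAL 0: VV[0][0]++ -> VV[0]=[4, 0, 0]
Event 8: SEND 2->1: VV[2][2]++ -> VV[2]=[0, 1, 3], msg_vec=[0, 1, 3]; VV[1]=max(VV[1],msg_vec) then VV[1][1]++ -> VV[1]=[2, 6, 3]
Event 9: SEND 1->2: VV[1][1]++ -> VV[1]=[2, 7, 3], msg_vec=[2, 7, 3]; VV[2]=max(VV[2],msg_vec) then VV[2][2]++ -> VV[2]=[2, 7, 4]
Event 10: SEND 1->2: VV[1][1]++ -> VV[1]=[2, 8, 3], msg_vec=[2, 8, 3]; VV[2]=max(VV[2],msg_vec) then VV[2][2]++ -> VV[2]=[2, 8, 5]
Event 4 stamp: [0, 1, 2]
Event 7 stamp: [4, 0, 0]
[0, 1, 2] <= [4, 0, 0]? False. Equal? False. Happens-before: False

Answer: no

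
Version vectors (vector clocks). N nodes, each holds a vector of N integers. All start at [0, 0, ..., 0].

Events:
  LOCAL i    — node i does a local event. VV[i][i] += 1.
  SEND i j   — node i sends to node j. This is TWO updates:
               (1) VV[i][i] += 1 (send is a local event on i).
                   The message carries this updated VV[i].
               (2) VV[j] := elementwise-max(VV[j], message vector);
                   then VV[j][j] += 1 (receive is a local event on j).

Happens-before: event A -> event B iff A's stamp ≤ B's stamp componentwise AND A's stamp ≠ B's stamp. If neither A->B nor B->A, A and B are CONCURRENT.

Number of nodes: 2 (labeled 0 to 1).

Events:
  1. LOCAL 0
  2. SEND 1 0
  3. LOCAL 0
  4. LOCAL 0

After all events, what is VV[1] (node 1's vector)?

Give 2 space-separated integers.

Answer: 0 1

Derivation:
Initial: VV[0]=[0, 0]
Initial: VV[1]=[0, 0]
Event 1: LOCAL 0: VV[0][0]++ -> VV[0]=[1, 0]
Event 2: SEND 1->0: VV[1][1]++ -> VV[1]=[0, 1], msg_vec=[0, 1]; VV[0]=max(VV[0],msg_vec) then VV[0][0]++ -> VV[0]=[2, 1]
Event 3: LOCAL 0: VV[0][0]++ -> VV[0]=[3, 1]
Event 4: LOCAL 0: VV[0][0]++ -> VV[0]=[4, 1]
Final vectors: VV[0]=[4, 1]; VV[1]=[0, 1]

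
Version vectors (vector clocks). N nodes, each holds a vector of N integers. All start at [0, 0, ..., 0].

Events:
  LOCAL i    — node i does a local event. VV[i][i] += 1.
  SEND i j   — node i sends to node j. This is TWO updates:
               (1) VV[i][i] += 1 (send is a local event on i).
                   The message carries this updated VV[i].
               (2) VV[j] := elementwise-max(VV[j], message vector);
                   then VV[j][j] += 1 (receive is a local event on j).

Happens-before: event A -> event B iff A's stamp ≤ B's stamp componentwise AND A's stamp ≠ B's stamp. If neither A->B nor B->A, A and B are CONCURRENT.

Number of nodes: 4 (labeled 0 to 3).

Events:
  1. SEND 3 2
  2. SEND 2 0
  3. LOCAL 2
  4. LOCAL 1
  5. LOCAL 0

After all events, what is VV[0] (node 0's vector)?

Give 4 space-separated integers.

Answer: 2 0 2 1

Derivation:
Initial: VV[0]=[0, 0, 0, 0]
Initial: VV[1]=[0, 0, 0, 0]
Initial: VV[2]=[0, 0, 0, 0]
Initial: VV[3]=[0, 0, 0, 0]
Event 1: SEND 3->2: VV[3][3]++ -> VV[3]=[0, 0, 0, 1], msg_vec=[0, 0, 0, 1]; VV[2]=max(VV[2],msg_vec) then VV[2][2]++ -> VV[2]=[0, 0, 1, 1]
Event 2: SEND 2->0: VV[2][2]++ -> VV[2]=[0, 0, 2, 1], msg_vec=[0, 0, 2, 1]; VV[0]=max(VV[0],msg_vec) then VV[0][0]++ -> VV[0]=[1, 0, 2, 1]
Event 3: LOCAL 2: VV[2][2]++ -> VV[2]=[0, 0, 3, 1]
Event 4: LOCAL 1: VV[1][1]++ -> VV[1]=[0, 1, 0, 0]
Event 5: LOCAL 0: VV[0][0]++ -> VV[0]=[2, 0, 2, 1]
Final vectors: VV[0]=[2, 0, 2, 1]; VV[1]=[0, 1, 0, 0]; VV[2]=[0, 0, 3, 1]; VV[3]=[0, 0, 0, 1]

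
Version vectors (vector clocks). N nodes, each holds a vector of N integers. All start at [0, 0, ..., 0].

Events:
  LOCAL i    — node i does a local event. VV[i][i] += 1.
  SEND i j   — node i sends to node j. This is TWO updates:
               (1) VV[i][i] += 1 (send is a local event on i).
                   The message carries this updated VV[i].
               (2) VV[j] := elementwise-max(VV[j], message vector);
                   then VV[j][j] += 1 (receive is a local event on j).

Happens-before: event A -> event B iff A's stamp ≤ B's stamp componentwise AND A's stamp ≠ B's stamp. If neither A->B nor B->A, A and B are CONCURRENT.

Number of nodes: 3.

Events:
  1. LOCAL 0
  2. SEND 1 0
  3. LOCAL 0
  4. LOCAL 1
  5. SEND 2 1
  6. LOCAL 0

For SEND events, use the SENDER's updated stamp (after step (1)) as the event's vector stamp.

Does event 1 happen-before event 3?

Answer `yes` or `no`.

Answer: yes

Derivation:
Initial: VV[0]=[0, 0, 0]
Initial: VV[1]=[0, 0, 0]
Initial: VV[2]=[0, 0, 0]
Event 1: LOCAL 0: VV[0][0]++ -> VV[0]=[1, 0, 0]
Event 2: SEND 1->0: VV[1][1]++ -> VV[1]=[0, 1, 0], msg_vec=[0, 1, 0]; VV[0]=max(VV[0],msg_vec) then VV[0][0]++ -> VV[0]=[2, 1, 0]
Event 3: LOCAL 0: VV[0][0]++ -> VV[0]=[3, 1, 0]
Event 4: LOCAL 1: VV[1][1]++ -> VV[1]=[0, 2, 0]
Event 5: SEND 2->1: VV[2][2]++ -> VV[2]=[0, 0, 1], msg_vec=[0, 0, 1]; VV[1]=max(VV[1],msg_vec) then VV[1][1]++ -> VV[1]=[0, 3, 1]
Event 6: LOCAL 0: VV[0][0]++ -> VV[0]=[4, 1, 0]
Event 1 stamp: [1, 0, 0]
Event 3 stamp: [3, 1, 0]
[1, 0, 0] <= [3, 1, 0]? True. Equal? False. Happens-before: True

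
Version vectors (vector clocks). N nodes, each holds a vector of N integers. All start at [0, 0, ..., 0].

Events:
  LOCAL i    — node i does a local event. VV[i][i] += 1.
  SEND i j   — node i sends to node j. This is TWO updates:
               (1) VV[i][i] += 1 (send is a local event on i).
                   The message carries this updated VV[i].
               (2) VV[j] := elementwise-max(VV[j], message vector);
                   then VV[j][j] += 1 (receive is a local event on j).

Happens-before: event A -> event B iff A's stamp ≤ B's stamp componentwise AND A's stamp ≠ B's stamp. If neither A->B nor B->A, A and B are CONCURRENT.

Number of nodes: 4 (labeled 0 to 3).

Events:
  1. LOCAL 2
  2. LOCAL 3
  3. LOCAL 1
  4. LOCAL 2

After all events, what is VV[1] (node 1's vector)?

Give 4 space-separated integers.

Answer: 0 1 0 0

Derivation:
Initial: VV[0]=[0, 0, 0, 0]
Initial: VV[1]=[0, 0, 0, 0]
Initial: VV[2]=[0, 0, 0, 0]
Initial: VV[3]=[0, 0, 0, 0]
Event 1: LOCAL 2: VV[2][2]++ -> VV[2]=[0, 0, 1, 0]
Event 2: LOCAL 3: VV[3][3]++ -> VV[3]=[0, 0, 0, 1]
Event 3: LOCAL 1: VV[1][1]++ -> VV[1]=[0, 1, 0, 0]
Event 4: LOCAL 2: VV[2][2]++ -> VV[2]=[0, 0, 2, 0]
Final vectors: VV[0]=[0, 0, 0, 0]; VV[1]=[0, 1, 0, 0]; VV[2]=[0, 0, 2, 0]; VV[3]=[0, 0, 0, 1]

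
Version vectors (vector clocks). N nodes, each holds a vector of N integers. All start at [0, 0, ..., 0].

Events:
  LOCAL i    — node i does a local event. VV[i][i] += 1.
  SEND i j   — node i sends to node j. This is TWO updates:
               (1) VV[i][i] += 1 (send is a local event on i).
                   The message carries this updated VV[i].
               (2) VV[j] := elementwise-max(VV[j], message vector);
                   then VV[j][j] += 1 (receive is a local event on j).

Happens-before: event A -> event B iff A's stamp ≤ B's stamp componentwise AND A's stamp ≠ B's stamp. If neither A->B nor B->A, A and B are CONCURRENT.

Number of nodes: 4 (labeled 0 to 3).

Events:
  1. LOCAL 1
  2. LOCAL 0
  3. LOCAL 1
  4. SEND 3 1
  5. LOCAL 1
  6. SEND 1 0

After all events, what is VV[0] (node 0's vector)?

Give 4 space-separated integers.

Answer: 2 5 0 1

Derivation:
Initial: VV[0]=[0, 0, 0, 0]
Initial: VV[1]=[0, 0, 0, 0]
Initial: VV[2]=[0, 0, 0, 0]
Initial: VV[3]=[0, 0, 0, 0]
Event 1: LOCAL 1: VV[1][1]++ -> VV[1]=[0, 1, 0, 0]
Event 2: LOCAL 0: VV[0][0]++ -> VV[0]=[1, 0, 0, 0]
Event 3: LOCAL 1: VV[1][1]++ -> VV[1]=[0, 2, 0, 0]
Event 4: SEND 3->1: VV[3][3]++ -> VV[3]=[0, 0, 0, 1], msg_vec=[0, 0, 0, 1]; VV[1]=max(VV[1],msg_vec) then VV[1][1]++ -> VV[1]=[0, 3, 0, 1]
Event 5: LOCAL 1: VV[1][1]++ -> VV[1]=[0, 4, 0, 1]
Event 6: SEND 1->0: VV[1][1]++ -> VV[1]=[0, 5, 0, 1], msg_vec=[0, 5, 0, 1]; VV[0]=max(VV[0],msg_vec) then VV[0][0]++ -> VV[0]=[2, 5, 0, 1]
Final vectors: VV[0]=[2, 5, 0, 1]; VV[1]=[0, 5, 0, 1]; VV[2]=[0, 0, 0, 0]; VV[3]=[0, 0, 0, 1]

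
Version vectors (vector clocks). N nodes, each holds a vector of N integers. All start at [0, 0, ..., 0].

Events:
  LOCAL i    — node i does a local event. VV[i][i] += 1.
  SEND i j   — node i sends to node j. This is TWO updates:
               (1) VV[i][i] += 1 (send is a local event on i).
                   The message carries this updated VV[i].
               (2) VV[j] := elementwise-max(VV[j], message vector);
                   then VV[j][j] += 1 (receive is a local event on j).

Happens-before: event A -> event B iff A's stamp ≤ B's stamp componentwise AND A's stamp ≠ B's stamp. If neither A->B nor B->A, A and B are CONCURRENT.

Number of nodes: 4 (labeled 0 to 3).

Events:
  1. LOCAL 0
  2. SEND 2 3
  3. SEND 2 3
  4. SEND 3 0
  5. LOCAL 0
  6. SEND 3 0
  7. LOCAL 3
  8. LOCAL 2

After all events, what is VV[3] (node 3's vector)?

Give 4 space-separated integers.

Answer: 0 0 2 5

Derivation:
Initial: VV[0]=[0, 0, 0, 0]
Initial: VV[1]=[0, 0, 0, 0]
Initial: VV[2]=[0, 0, 0, 0]
Initial: VV[3]=[0, 0, 0, 0]
Event 1: LOCAL 0: VV[0][0]++ -> VV[0]=[1, 0, 0, 0]
Event 2: SEND 2->3: VV[2][2]++ -> VV[2]=[0, 0, 1, 0], msg_vec=[0, 0, 1, 0]; VV[3]=max(VV[3],msg_vec) then VV[3][3]++ -> VV[3]=[0, 0, 1, 1]
Event 3: SEND 2->3: VV[2][2]++ -> VV[2]=[0, 0, 2, 0], msg_vec=[0, 0, 2, 0]; VV[3]=max(VV[3],msg_vec) then VV[3][3]++ -> VV[3]=[0, 0, 2, 2]
Event 4: SEND 3->0: VV[3][3]++ -> VV[3]=[0, 0, 2, 3], msg_vec=[0, 0, 2, 3]; VV[0]=max(VV[0],msg_vec) then VV[0][0]++ -> VV[0]=[2, 0, 2, 3]
Event 5: LOCAL 0: VV[0][0]++ -> VV[0]=[3, 0, 2, 3]
Event 6: SEND 3->0: VV[3][3]++ -> VV[3]=[0, 0, 2, 4], msg_vec=[0, 0, 2, 4]; VV[0]=max(VV[0],msg_vec) then VV[0][0]++ -> VV[0]=[4, 0, 2, 4]
Event 7: LOCAL 3: VV[3][3]++ -> VV[3]=[0, 0, 2, 5]
Event 8: LOCAL 2: VV[2][2]++ -> VV[2]=[0, 0, 3, 0]
Final vectors: VV[0]=[4, 0, 2, 4]; VV[1]=[0, 0, 0, 0]; VV[2]=[0, 0, 3, 0]; VV[3]=[0, 0, 2, 5]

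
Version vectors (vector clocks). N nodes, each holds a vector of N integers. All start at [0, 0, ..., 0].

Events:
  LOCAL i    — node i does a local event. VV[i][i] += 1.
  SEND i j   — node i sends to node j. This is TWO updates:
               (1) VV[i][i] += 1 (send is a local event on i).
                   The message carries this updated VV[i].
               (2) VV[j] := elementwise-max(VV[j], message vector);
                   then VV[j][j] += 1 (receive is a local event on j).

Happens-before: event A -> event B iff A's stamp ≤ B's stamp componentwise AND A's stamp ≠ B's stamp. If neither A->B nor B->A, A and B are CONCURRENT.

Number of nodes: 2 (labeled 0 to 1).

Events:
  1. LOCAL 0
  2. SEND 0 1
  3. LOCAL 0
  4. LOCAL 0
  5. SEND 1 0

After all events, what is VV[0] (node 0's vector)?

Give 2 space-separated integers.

Initial: VV[0]=[0, 0]
Initial: VV[1]=[0, 0]
Event 1: LOCAL 0: VV[0][0]++ -> VV[0]=[1, 0]
Event 2: SEND 0->1: VV[0][0]++ -> VV[0]=[2, 0], msg_vec=[2, 0]; VV[1]=max(VV[1],msg_vec) then VV[1][1]++ -> VV[1]=[2, 1]
Event 3: LOCAL 0: VV[0][0]++ -> VV[0]=[3, 0]
Event 4: LOCAL 0: VV[0][0]++ -> VV[0]=[4, 0]
Event 5: SEND 1->0: VV[1][1]++ -> VV[1]=[2, 2], msg_vec=[2, 2]; VV[0]=max(VV[0],msg_vec) then VV[0][0]++ -> VV[0]=[5, 2]
Final vectors: VV[0]=[5, 2]; VV[1]=[2, 2]

Answer: 5 2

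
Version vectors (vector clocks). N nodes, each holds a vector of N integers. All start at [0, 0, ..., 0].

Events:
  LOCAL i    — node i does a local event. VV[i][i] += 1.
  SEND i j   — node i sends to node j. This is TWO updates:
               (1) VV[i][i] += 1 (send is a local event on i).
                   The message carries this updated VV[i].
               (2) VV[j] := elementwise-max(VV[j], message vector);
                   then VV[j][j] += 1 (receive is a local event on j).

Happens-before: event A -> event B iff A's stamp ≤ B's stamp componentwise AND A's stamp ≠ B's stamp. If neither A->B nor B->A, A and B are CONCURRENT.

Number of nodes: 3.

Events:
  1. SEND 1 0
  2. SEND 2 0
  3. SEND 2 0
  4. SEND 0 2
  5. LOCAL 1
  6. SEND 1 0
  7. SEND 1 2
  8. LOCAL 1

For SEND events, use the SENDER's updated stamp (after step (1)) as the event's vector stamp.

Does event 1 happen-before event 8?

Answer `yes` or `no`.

Initial: VV[0]=[0, 0, 0]
Initial: VV[1]=[0, 0, 0]
Initial: VV[2]=[0, 0, 0]
Event 1: SEND 1->0: VV[1][1]++ -> VV[1]=[0, 1, 0], msg_vec=[0, 1, 0]; VV[0]=max(VV[0],msg_vec) then VV[0][0]++ -> VV[0]=[1, 1, 0]
Event 2: SEND 2->0: VV[2][2]++ -> VV[2]=[0, 0, 1], msg_vec=[0, 0, 1]; VV[0]=max(VV[0],msg_vec) then VV[0][0]++ -> VV[0]=[2, 1, 1]
Event 3: SEND 2->0: VV[2][2]++ -> VV[2]=[0, 0, 2], msg_vec=[0, 0, 2]; VV[0]=max(VV[0],msg_vec) then VV[0][0]++ -> VV[0]=[3, 1, 2]
Event 4: SEND 0->2: VV[0][0]++ -> VV[0]=[4, 1, 2], msg_vec=[4, 1, 2]; VV[2]=max(VV[2],msg_vec) then VV[2][2]++ -> VV[2]=[4, 1, 3]
Event 5: LOCAL 1: VV[1][1]++ -> VV[1]=[0, 2, 0]
Event 6: SEND 1->0: VV[1][1]++ -> VV[1]=[0, 3, 0], msg_vec=[0, 3, 0]; VV[0]=max(VV[0],msg_vec) then VV[0][0]++ -> VV[0]=[5, 3, 2]
Event 7: SEND 1->2: VV[1][1]++ -> VV[1]=[0, 4, 0], msg_vec=[0, 4, 0]; VV[2]=max(VV[2],msg_vec) then VV[2][2]++ -> VV[2]=[4, 4, 4]
Event 8: LOCAL 1: VV[1][1]++ -> VV[1]=[0, 5, 0]
Event 1 stamp: [0, 1, 0]
Event 8 stamp: [0, 5, 0]
[0, 1, 0] <= [0, 5, 0]? True. Equal? False. Happens-before: True

Answer: yes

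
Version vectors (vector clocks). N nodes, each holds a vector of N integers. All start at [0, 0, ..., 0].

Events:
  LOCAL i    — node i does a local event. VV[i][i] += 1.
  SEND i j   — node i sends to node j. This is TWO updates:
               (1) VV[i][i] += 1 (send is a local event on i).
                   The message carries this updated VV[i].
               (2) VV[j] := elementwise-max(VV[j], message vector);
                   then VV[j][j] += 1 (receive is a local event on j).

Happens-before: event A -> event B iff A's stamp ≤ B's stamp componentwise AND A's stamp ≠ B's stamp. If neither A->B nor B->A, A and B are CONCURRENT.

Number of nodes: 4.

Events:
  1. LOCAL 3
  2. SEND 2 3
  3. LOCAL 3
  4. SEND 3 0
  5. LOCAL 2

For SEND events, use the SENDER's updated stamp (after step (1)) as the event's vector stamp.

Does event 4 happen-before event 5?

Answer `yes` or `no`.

Initial: VV[0]=[0, 0, 0, 0]
Initial: VV[1]=[0, 0, 0, 0]
Initial: VV[2]=[0, 0, 0, 0]
Initial: VV[3]=[0, 0, 0, 0]
Event 1: LOCAL 3: VV[3][3]++ -> VV[3]=[0, 0, 0, 1]
Event 2: SEND 2->3: VV[2][2]++ -> VV[2]=[0, 0, 1, 0], msg_vec=[0, 0, 1, 0]; VV[3]=max(VV[3],msg_vec) then VV[3][3]++ -> VV[3]=[0, 0, 1, 2]
Event 3: LOCAL 3: VV[3][3]++ -> VV[3]=[0, 0, 1, 3]
Event 4: SEND 3->0: VV[3][3]++ -> VV[3]=[0, 0, 1, 4], msg_vec=[0, 0, 1, 4]; VV[0]=max(VV[0],msg_vec) then VV[0][0]++ -> VV[0]=[1, 0, 1, 4]
Event 5: LOCAL 2: VV[2][2]++ -> VV[2]=[0, 0, 2, 0]
Event 4 stamp: [0, 0, 1, 4]
Event 5 stamp: [0, 0, 2, 0]
[0, 0, 1, 4] <= [0, 0, 2, 0]? False. Equal? False. Happens-before: False

Answer: no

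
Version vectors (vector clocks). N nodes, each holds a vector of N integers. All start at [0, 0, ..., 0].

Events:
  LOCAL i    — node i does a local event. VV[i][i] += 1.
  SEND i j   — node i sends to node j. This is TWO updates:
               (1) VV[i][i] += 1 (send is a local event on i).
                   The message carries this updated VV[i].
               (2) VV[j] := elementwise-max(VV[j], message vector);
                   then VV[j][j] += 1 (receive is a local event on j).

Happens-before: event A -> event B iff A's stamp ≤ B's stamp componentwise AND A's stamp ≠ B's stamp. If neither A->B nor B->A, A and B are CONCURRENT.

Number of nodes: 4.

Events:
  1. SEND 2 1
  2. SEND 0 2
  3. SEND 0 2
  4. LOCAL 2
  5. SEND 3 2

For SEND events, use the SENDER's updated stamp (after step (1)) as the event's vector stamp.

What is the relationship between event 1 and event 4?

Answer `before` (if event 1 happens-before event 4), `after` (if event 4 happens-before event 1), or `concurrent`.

Initial: VV[0]=[0, 0, 0, 0]
Initial: VV[1]=[0, 0, 0, 0]
Initial: VV[2]=[0, 0, 0, 0]
Initial: VV[3]=[0, 0, 0, 0]
Event 1: SEND 2->1: VV[2][2]++ -> VV[2]=[0, 0, 1, 0], msg_vec=[0, 0, 1, 0]; VV[1]=max(VV[1],msg_vec) then VV[1][1]++ -> VV[1]=[0, 1, 1, 0]
Event 2: SEND 0->2: VV[0][0]++ -> VV[0]=[1, 0, 0, 0], msg_vec=[1, 0, 0, 0]; VV[2]=max(VV[2],msg_vec) then VV[2][2]++ -> VV[2]=[1, 0, 2, 0]
Event 3: SEND 0->2: VV[0][0]++ -> VV[0]=[2, 0, 0, 0], msg_vec=[2, 0, 0, 0]; VV[2]=max(VV[2],msg_vec) then VV[2][2]++ -> VV[2]=[2, 0, 3, 0]
Event 4: LOCAL 2: VV[2][2]++ -> VV[2]=[2, 0, 4, 0]
Event 5: SEND 3->2: VV[3][3]++ -> VV[3]=[0, 0, 0, 1], msg_vec=[0, 0, 0, 1]; VV[2]=max(VV[2],msg_vec) then VV[2][2]++ -> VV[2]=[2, 0, 5, 1]
Event 1 stamp: [0, 0, 1, 0]
Event 4 stamp: [2, 0, 4, 0]
[0, 0, 1, 0] <= [2, 0, 4, 0]? True
[2, 0, 4, 0] <= [0, 0, 1, 0]? False
Relation: before

Answer: before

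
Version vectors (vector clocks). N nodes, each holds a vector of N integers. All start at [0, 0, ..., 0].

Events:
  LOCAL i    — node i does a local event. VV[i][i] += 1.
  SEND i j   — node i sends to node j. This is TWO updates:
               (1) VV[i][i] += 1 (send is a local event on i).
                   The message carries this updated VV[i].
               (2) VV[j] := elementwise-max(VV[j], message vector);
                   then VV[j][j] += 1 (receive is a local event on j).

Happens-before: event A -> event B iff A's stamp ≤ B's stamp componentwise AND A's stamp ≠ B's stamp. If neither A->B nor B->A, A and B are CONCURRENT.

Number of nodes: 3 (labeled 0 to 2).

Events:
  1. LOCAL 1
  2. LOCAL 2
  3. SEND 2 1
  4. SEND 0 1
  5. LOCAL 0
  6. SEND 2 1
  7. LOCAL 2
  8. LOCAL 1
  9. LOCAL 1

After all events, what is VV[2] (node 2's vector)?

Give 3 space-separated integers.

Initial: VV[0]=[0, 0, 0]
Initial: VV[1]=[0, 0, 0]
Initial: VV[2]=[0, 0, 0]
Event 1: LOCAL 1: VV[1][1]++ -> VV[1]=[0, 1, 0]
Event 2: LOCAL 2: VV[2][2]++ -> VV[2]=[0, 0, 1]
Event 3: SEND 2->1: VV[2][2]++ -> VV[2]=[0, 0, 2], msg_vec=[0, 0, 2]; VV[1]=max(VV[1],msg_vec) then VV[1][1]++ -> VV[1]=[0, 2, 2]
Event 4: SEND 0->1: VV[0][0]++ -> VV[0]=[1, 0, 0], msg_vec=[1, 0, 0]; VV[1]=max(VV[1],msg_vec) then VV[1][1]++ -> VV[1]=[1, 3, 2]
Event 5: LOCAL 0: VV[0][0]++ -> VV[0]=[2, 0, 0]
Event 6: SEND 2->1: VV[2][2]++ -> VV[2]=[0, 0, 3], msg_vec=[0, 0, 3]; VV[1]=max(VV[1],msg_vec) then VV[1][1]++ -> VV[1]=[1, 4, 3]
Event 7: LOCAL 2: VV[2][2]++ -> VV[2]=[0, 0, 4]
Event 8: LOCAL 1: VV[1][1]++ -> VV[1]=[1, 5, 3]
Event 9: LOCAL 1: VV[1][1]++ -> VV[1]=[1, 6, 3]
Final vectors: VV[0]=[2, 0, 0]; VV[1]=[1, 6, 3]; VV[2]=[0, 0, 4]

Answer: 0 0 4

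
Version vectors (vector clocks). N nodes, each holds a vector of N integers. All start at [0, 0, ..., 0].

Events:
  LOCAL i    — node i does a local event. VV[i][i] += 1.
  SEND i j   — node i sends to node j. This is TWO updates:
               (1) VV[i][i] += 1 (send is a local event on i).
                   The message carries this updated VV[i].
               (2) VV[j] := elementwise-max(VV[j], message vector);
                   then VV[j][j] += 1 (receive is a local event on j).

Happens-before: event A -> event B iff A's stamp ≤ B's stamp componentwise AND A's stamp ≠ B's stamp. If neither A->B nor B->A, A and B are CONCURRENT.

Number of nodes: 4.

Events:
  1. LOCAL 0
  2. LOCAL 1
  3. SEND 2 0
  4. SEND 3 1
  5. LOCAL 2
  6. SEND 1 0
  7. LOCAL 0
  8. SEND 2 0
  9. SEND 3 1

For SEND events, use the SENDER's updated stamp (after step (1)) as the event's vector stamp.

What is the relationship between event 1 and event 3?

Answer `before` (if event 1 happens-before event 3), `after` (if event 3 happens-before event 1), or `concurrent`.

Answer: concurrent

Derivation:
Initial: VV[0]=[0, 0, 0, 0]
Initial: VV[1]=[0, 0, 0, 0]
Initial: VV[2]=[0, 0, 0, 0]
Initial: VV[3]=[0, 0, 0, 0]
Event 1: LOCAL 0: VV[0][0]++ -> VV[0]=[1, 0, 0, 0]
Event 2: LOCAL 1: VV[1][1]++ -> VV[1]=[0, 1, 0, 0]
Event 3: SEND 2->0: VV[2][2]++ -> VV[2]=[0, 0, 1, 0], msg_vec=[0, 0, 1, 0]; VV[0]=max(VV[0],msg_vec) then VV[0][0]++ -> VV[0]=[2, 0, 1, 0]
Event 4: SEND 3->1: VV[3][3]++ -> VV[3]=[0, 0, 0, 1], msg_vec=[0, 0, 0, 1]; VV[1]=max(VV[1],msg_vec) then VV[1][1]++ -> VV[1]=[0, 2, 0, 1]
Event 5: LOCAL 2: VV[2][2]++ -> VV[2]=[0, 0, 2, 0]
Event 6: SEND 1->0: VV[1][1]++ -> VV[1]=[0, 3, 0, 1], msg_vec=[0, 3, 0, 1]; VV[0]=max(VV[0],msg_vec) then VV[0][0]++ -> VV[0]=[3, 3, 1, 1]
Event 7: LOCAL 0: VV[0][0]++ -> VV[0]=[4, 3, 1, 1]
Event 8: SEND 2->0: VV[2][2]++ -> VV[2]=[0, 0, 3, 0], msg_vec=[0, 0, 3, 0]; VV[0]=max(VV[0],msg_vec) then VV[0][0]++ -> VV[0]=[5, 3, 3, 1]
Event 9: SEND 3->1: VV[3][3]++ -> VV[3]=[0, 0, 0, 2], msg_vec=[0, 0, 0, 2]; VV[1]=max(VV[1],msg_vec) then VV[1][1]++ -> VV[1]=[0, 4, 0, 2]
Event 1 stamp: [1, 0, 0, 0]
Event 3 stamp: [0, 0, 1, 0]
[1, 0, 0, 0] <= [0, 0, 1, 0]? False
[0, 0, 1, 0] <= [1, 0, 0, 0]? False
Relation: concurrent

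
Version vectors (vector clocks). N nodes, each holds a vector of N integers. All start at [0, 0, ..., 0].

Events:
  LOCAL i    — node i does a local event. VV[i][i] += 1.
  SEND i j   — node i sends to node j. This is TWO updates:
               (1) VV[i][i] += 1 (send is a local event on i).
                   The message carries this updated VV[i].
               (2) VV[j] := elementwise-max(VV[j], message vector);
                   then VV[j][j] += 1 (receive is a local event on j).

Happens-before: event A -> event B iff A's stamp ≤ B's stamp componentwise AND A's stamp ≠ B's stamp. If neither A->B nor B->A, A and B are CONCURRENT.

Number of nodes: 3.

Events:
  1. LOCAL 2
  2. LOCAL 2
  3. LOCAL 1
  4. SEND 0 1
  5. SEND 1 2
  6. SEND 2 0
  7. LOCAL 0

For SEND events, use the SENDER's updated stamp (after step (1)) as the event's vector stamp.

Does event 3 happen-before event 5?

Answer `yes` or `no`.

Answer: yes

Derivation:
Initial: VV[0]=[0, 0, 0]
Initial: VV[1]=[0, 0, 0]
Initial: VV[2]=[0, 0, 0]
Event 1: LOCAL 2: VV[2][2]++ -> VV[2]=[0, 0, 1]
Event 2: LOCAL 2: VV[2][2]++ -> VV[2]=[0, 0, 2]
Event 3: LOCAL 1: VV[1][1]++ -> VV[1]=[0, 1, 0]
Event 4: SEND 0->1: VV[0][0]++ -> VV[0]=[1, 0, 0], msg_vec=[1, 0, 0]; VV[1]=max(VV[1],msg_vec) then VV[1][1]++ -> VV[1]=[1, 2, 0]
Event 5: SEND 1->2: VV[1][1]++ -> VV[1]=[1, 3, 0], msg_vec=[1, 3, 0]; VV[2]=max(VV[2],msg_vec) then VV[2][2]++ -> VV[2]=[1, 3, 3]
Event 6: SEND 2->0: VV[2][2]++ -> VV[2]=[1, 3, 4], msg_vec=[1, 3, 4]; VV[0]=max(VV[0],msg_vec) then VV[0][0]++ -> VV[0]=[2, 3, 4]
Event 7: LOCAL 0: VV[0][0]++ -> VV[0]=[3, 3, 4]
Event 3 stamp: [0, 1, 0]
Event 5 stamp: [1, 3, 0]
[0, 1, 0] <= [1, 3, 0]? True. Equal? False. Happens-before: True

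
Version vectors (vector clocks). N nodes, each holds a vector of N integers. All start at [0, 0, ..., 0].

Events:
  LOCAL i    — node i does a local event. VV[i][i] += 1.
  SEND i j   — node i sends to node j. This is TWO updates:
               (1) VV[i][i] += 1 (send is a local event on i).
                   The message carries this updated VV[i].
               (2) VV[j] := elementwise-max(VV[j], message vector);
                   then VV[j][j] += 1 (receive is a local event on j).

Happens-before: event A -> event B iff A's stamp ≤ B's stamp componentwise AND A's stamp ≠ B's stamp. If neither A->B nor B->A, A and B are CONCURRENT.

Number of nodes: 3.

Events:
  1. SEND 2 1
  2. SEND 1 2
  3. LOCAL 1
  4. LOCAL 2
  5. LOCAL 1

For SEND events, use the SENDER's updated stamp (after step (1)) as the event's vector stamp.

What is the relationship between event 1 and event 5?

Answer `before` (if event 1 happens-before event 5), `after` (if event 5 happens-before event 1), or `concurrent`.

Answer: before

Derivation:
Initial: VV[0]=[0, 0, 0]
Initial: VV[1]=[0, 0, 0]
Initial: VV[2]=[0, 0, 0]
Event 1: SEND 2->1: VV[2][2]++ -> VV[2]=[0, 0, 1], msg_vec=[0, 0, 1]; VV[1]=max(VV[1],msg_vec) then VV[1][1]++ -> VV[1]=[0, 1, 1]
Event 2: SEND 1->2: VV[1][1]++ -> VV[1]=[0, 2, 1], msg_vec=[0, 2, 1]; VV[2]=max(VV[2],msg_vec) then VV[2][2]++ -> VV[2]=[0, 2, 2]
Event 3: LOCAL 1: VV[1][1]++ -> VV[1]=[0, 3, 1]
Event 4: LOCAL 2: VV[2][2]++ -> VV[2]=[0, 2, 3]
Event 5: LOCAL 1: VV[1][1]++ -> VV[1]=[0, 4, 1]
Event 1 stamp: [0, 0, 1]
Event 5 stamp: [0, 4, 1]
[0, 0, 1] <= [0, 4, 1]? True
[0, 4, 1] <= [0, 0, 1]? False
Relation: before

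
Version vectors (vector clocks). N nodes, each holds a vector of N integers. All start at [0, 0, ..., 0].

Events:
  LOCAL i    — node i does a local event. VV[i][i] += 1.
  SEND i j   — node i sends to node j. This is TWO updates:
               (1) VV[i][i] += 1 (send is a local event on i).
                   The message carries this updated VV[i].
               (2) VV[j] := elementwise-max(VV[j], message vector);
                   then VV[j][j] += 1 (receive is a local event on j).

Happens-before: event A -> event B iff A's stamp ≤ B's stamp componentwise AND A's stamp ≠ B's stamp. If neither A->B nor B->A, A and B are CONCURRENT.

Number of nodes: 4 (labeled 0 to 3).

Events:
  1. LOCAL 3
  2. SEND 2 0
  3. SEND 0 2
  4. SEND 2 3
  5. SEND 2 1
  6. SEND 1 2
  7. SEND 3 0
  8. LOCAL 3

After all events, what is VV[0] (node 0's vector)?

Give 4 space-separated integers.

Answer: 3 0 3 3

Derivation:
Initial: VV[0]=[0, 0, 0, 0]
Initial: VV[1]=[0, 0, 0, 0]
Initial: VV[2]=[0, 0, 0, 0]
Initial: VV[3]=[0, 0, 0, 0]
Event 1: LOCAL 3: VV[3][3]++ -> VV[3]=[0, 0, 0, 1]
Event 2: SEND 2->0: VV[2][2]++ -> VV[2]=[0, 0, 1, 0], msg_vec=[0, 0, 1, 0]; VV[0]=max(VV[0],msg_vec) then VV[0][0]++ -> VV[0]=[1, 0, 1, 0]
Event 3: SEND 0->2: VV[0][0]++ -> VV[0]=[2, 0, 1, 0], msg_vec=[2, 0, 1, 0]; VV[2]=max(VV[2],msg_vec) then VV[2][2]++ -> VV[2]=[2, 0, 2, 0]
Event 4: SEND 2->3: VV[2][2]++ -> VV[2]=[2, 0, 3, 0], msg_vec=[2, 0, 3, 0]; VV[3]=max(VV[3],msg_vec) then VV[3][3]++ -> VV[3]=[2, 0, 3, 2]
Event 5: SEND 2->1: VV[2][2]++ -> VV[2]=[2, 0, 4, 0], msg_vec=[2, 0, 4, 0]; VV[1]=max(VV[1],msg_vec) then VV[1][1]++ -> VV[1]=[2, 1, 4, 0]
Event 6: SEND 1->2: VV[1][1]++ -> VV[1]=[2, 2, 4, 0], msg_vec=[2, 2, 4, 0]; VV[2]=max(VV[2],msg_vec) then VV[2][2]++ -> VV[2]=[2, 2, 5, 0]
Event 7: SEND 3->0: VV[3][3]++ -> VV[3]=[2, 0, 3, 3], msg_vec=[2, 0, 3, 3]; VV[0]=max(VV[0],msg_vec) then VV[0][0]++ -> VV[0]=[3, 0, 3, 3]
Event 8: LOCAL 3: VV[3][3]++ -> VV[3]=[2, 0, 3, 4]
Final vectors: VV[0]=[3, 0, 3, 3]; VV[1]=[2, 2, 4, 0]; VV[2]=[2, 2, 5, 0]; VV[3]=[2, 0, 3, 4]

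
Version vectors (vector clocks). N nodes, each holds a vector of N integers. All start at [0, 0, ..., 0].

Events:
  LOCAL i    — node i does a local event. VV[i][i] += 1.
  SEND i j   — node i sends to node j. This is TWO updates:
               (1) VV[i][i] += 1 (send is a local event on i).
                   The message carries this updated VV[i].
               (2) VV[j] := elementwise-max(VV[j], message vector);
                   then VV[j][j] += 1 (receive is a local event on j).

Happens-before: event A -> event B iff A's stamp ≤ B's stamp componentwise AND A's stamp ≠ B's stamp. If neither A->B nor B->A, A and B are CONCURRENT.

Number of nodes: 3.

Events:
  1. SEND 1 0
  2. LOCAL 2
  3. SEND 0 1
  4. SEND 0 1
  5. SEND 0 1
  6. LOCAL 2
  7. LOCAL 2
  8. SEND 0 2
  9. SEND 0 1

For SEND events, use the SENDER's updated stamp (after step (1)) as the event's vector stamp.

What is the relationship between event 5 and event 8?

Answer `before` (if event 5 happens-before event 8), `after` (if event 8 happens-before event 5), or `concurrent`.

Initial: VV[0]=[0, 0, 0]
Initial: VV[1]=[0, 0, 0]
Initial: VV[2]=[0, 0, 0]
Event 1: SEND 1->0: VV[1][1]++ -> VV[1]=[0, 1, 0], msg_vec=[0, 1, 0]; VV[0]=max(VV[0],msg_vec) then VV[0][0]++ -> VV[0]=[1, 1, 0]
Event 2: LOCAL 2: VV[2][2]++ -> VV[2]=[0, 0, 1]
Event 3: SEND 0->1: VV[0][0]++ -> VV[0]=[2, 1, 0], msg_vec=[2, 1, 0]; VV[1]=max(VV[1],msg_vec) then VV[1][1]++ -> VV[1]=[2, 2, 0]
Event 4: SEND 0->1: VV[0][0]++ -> VV[0]=[3, 1, 0], msg_vec=[3, 1, 0]; VV[1]=max(VV[1],msg_vec) then VV[1][1]++ -> VV[1]=[3, 3, 0]
Event 5: SEND 0->1: VV[0][0]++ -> VV[0]=[4, 1, 0], msg_vec=[4, 1, 0]; VV[1]=max(VV[1],msg_vec) then VV[1][1]++ -> VV[1]=[4, 4, 0]
Event 6: LOCAL 2: VV[2][2]++ -> VV[2]=[0, 0, 2]
Event 7: LOCAL 2: VV[2][2]++ -> VV[2]=[0, 0, 3]
Event 8: SEND 0->2: VV[0][0]++ -> VV[0]=[5, 1, 0], msg_vec=[5, 1, 0]; VV[2]=max(VV[2],msg_vec) then VV[2][2]++ -> VV[2]=[5, 1, 4]
Event 9: SEND 0->1: VV[0][0]++ -> VV[0]=[6, 1, 0], msg_vec=[6, 1, 0]; VV[1]=max(VV[1],msg_vec) then VV[1][1]++ -> VV[1]=[6, 5, 0]
Event 5 stamp: [4, 1, 0]
Event 8 stamp: [5, 1, 0]
[4, 1, 0] <= [5, 1, 0]? True
[5, 1, 0] <= [4, 1, 0]? False
Relation: before

Answer: before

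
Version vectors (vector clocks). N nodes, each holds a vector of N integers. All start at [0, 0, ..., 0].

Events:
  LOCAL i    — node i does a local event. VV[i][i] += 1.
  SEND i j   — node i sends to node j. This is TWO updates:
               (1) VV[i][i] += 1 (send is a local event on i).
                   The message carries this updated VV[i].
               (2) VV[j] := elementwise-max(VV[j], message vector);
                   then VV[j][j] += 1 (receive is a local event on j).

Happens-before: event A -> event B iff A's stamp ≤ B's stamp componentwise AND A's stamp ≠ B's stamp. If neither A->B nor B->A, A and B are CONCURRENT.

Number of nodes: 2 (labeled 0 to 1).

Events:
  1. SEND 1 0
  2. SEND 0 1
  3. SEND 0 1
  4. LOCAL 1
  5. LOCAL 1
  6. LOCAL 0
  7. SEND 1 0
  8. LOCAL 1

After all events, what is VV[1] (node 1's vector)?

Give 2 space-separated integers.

Answer: 3 7

Derivation:
Initial: VV[0]=[0, 0]
Initial: VV[1]=[0, 0]
Event 1: SEND 1->0: VV[1][1]++ -> VV[1]=[0, 1], msg_vec=[0, 1]; VV[0]=max(VV[0],msg_vec) then VV[0][0]++ -> VV[0]=[1, 1]
Event 2: SEND 0->1: VV[0][0]++ -> VV[0]=[2, 1], msg_vec=[2, 1]; VV[1]=max(VV[1],msg_vec) then VV[1][1]++ -> VV[1]=[2, 2]
Event 3: SEND 0->1: VV[0][0]++ -> VV[0]=[3, 1], msg_vec=[3, 1]; VV[1]=max(VV[1],msg_vec) then VV[1][1]++ -> VV[1]=[3, 3]
Event 4: LOCAL 1: VV[1][1]++ -> VV[1]=[3, 4]
Event 5: LOCAL 1: VV[1][1]++ -> VV[1]=[3, 5]
Event 6: LOCAL 0: VV[0][0]++ -> VV[0]=[4, 1]
Event 7: SEND 1->0: VV[1][1]++ -> VV[1]=[3, 6], msg_vec=[3, 6]; VV[0]=max(VV[0],msg_vec) then VV[0][0]++ -> VV[0]=[5, 6]
Event 8: LOCAL 1: VV[1][1]++ -> VV[1]=[3, 7]
Final vectors: VV[0]=[5, 6]; VV[1]=[3, 7]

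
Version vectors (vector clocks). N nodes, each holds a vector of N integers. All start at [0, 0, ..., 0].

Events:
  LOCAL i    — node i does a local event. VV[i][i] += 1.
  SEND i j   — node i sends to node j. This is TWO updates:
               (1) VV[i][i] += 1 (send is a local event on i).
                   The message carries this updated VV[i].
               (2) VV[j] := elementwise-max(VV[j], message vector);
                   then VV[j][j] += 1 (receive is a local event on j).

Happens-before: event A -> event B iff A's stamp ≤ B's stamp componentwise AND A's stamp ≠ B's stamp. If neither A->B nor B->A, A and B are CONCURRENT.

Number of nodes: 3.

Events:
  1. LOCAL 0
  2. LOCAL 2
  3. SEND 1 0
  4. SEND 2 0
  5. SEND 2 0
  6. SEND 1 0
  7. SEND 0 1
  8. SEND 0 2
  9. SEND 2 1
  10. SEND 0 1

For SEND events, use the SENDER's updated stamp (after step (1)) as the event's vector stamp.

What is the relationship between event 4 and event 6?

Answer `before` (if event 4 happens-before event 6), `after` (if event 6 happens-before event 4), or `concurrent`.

Answer: concurrent

Derivation:
Initial: VV[0]=[0, 0, 0]
Initial: VV[1]=[0, 0, 0]
Initial: VV[2]=[0, 0, 0]
Event 1: LOCAL 0: VV[0][0]++ -> VV[0]=[1, 0, 0]
Event 2: LOCAL 2: VV[2][2]++ -> VV[2]=[0, 0, 1]
Event 3: SEND 1->0: VV[1][1]++ -> VV[1]=[0, 1, 0], msg_vec=[0, 1, 0]; VV[0]=max(VV[0],msg_vec) then VV[0][0]++ -> VV[0]=[2, 1, 0]
Event 4: SEND 2->0: VV[2][2]++ -> VV[2]=[0, 0, 2], msg_vec=[0, 0, 2]; VV[0]=max(VV[0],msg_vec) then VV[0][0]++ -> VV[0]=[3, 1, 2]
Event 5: SEND 2->0: VV[2][2]++ -> VV[2]=[0, 0, 3], msg_vec=[0, 0, 3]; VV[0]=max(VV[0],msg_vec) then VV[0][0]++ -> VV[0]=[4, 1, 3]
Event 6: SEND 1->0: VV[1][1]++ -> VV[1]=[0, 2, 0], msg_vec=[0, 2, 0]; VV[0]=max(VV[0],msg_vec) then VV[0][0]++ -> VV[0]=[5, 2, 3]
Event 7: SEND 0->1: VV[0][0]++ -> VV[0]=[6, 2, 3], msg_vec=[6, 2, 3]; VV[1]=max(VV[1],msg_vec) then VV[1][1]++ -> VV[1]=[6, 3, 3]
Event 8: SEND 0->2: VV[0][0]++ -> VV[0]=[7, 2, 3], msg_vec=[7, 2, 3]; VV[2]=max(VV[2],msg_vec) then VV[2][2]++ -> VV[2]=[7, 2, 4]
Event 9: SEND 2->1: VV[2][2]++ -> VV[2]=[7, 2, 5], msg_vec=[7, 2, 5]; VV[1]=max(VV[1],msg_vec) then VV[1][1]++ -> VV[1]=[7, 4, 5]
Event 10: SEND 0->1: VV[0][0]++ -> VV[0]=[8, 2, 3], msg_vec=[8, 2, 3]; VV[1]=max(VV[1],msg_vec) then VV[1][1]++ -> VV[1]=[8, 5, 5]
Event 4 stamp: [0, 0, 2]
Event 6 stamp: [0, 2, 0]
[0, 0, 2] <= [0, 2, 0]? False
[0, 2, 0] <= [0, 0, 2]? False
Relation: concurrent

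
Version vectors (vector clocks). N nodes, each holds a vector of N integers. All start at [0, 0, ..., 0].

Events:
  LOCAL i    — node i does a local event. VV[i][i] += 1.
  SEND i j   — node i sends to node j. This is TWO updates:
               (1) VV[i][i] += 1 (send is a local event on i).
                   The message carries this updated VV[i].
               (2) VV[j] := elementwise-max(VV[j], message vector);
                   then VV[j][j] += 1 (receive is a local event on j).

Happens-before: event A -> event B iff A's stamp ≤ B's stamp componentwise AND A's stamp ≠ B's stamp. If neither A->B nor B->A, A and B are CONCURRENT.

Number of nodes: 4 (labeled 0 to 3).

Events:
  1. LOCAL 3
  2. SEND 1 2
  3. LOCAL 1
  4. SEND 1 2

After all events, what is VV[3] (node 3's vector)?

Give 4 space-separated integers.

Answer: 0 0 0 1

Derivation:
Initial: VV[0]=[0, 0, 0, 0]
Initial: VV[1]=[0, 0, 0, 0]
Initial: VV[2]=[0, 0, 0, 0]
Initial: VV[3]=[0, 0, 0, 0]
Event 1: LOCAL 3: VV[3][3]++ -> VV[3]=[0, 0, 0, 1]
Event 2: SEND 1->2: VV[1][1]++ -> VV[1]=[0, 1, 0, 0], msg_vec=[0, 1, 0, 0]; VV[2]=max(VV[2],msg_vec) then VV[2][2]++ -> VV[2]=[0, 1, 1, 0]
Event 3: LOCAL 1: VV[1][1]++ -> VV[1]=[0, 2, 0, 0]
Event 4: SEND 1->2: VV[1][1]++ -> VV[1]=[0, 3, 0, 0], msg_vec=[0, 3, 0, 0]; VV[2]=max(VV[2],msg_vec) then VV[2][2]++ -> VV[2]=[0, 3, 2, 0]
Final vectors: VV[0]=[0, 0, 0, 0]; VV[1]=[0, 3, 0, 0]; VV[2]=[0, 3, 2, 0]; VV[3]=[0, 0, 0, 1]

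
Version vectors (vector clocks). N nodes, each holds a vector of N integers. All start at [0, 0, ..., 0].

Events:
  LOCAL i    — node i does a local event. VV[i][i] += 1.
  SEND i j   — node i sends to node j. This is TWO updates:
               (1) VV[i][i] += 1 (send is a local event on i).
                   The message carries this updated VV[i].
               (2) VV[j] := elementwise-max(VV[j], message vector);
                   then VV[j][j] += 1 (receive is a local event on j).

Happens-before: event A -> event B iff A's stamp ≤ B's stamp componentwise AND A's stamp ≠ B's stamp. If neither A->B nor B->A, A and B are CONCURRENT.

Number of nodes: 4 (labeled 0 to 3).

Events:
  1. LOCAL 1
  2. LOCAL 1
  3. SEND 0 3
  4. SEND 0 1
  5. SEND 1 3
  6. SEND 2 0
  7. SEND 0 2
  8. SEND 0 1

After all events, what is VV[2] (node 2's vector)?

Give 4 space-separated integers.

Answer: 4 0 2 0

Derivation:
Initial: VV[0]=[0, 0, 0, 0]
Initial: VV[1]=[0, 0, 0, 0]
Initial: VV[2]=[0, 0, 0, 0]
Initial: VV[3]=[0, 0, 0, 0]
Event 1: LOCAL 1: VV[1][1]++ -> VV[1]=[0, 1, 0, 0]
Event 2: LOCAL 1: VV[1][1]++ -> VV[1]=[0, 2, 0, 0]
Event 3: SEND 0->3: VV[0][0]++ -> VV[0]=[1, 0, 0, 0], msg_vec=[1, 0, 0, 0]; VV[3]=max(VV[3],msg_vec) then VV[3][3]++ -> VV[3]=[1, 0, 0, 1]
Event 4: SEND 0->1: VV[0][0]++ -> VV[0]=[2, 0, 0, 0], msg_vec=[2, 0, 0, 0]; VV[1]=max(VV[1],msg_vec) then VV[1][1]++ -> VV[1]=[2, 3, 0, 0]
Event 5: SEND 1->3: VV[1][1]++ -> VV[1]=[2, 4, 0, 0], msg_vec=[2, 4, 0, 0]; VV[3]=max(VV[3],msg_vec) then VV[3][3]++ -> VV[3]=[2, 4, 0, 2]
Event 6: SEND 2->0: VV[2][2]++ -> VV[2]=[0, 0, 1, 0], msg_vec=[0, 0, 1, 0]; VV[0]=max(VV[0],msg_vec) then VV[0][0]++ -> VV[0]=[3, 0, 1, 0]
Event 7: SEND 0->2: VV[0][0]++ -> VV[0]=[4, 0, 1, 0], msg_vec=[4, 0, 1, 0]; VV[2]=max(VV[2],msg_vec) then VV[2][2]++ -> VV[2]=[4, 0, 2, 0]
Event 8: SEND 0->1: VV[0][0]++ -> VV[0]=[5, 0, 1, 0], msg_vec=[5, 0, 1, 0]; VV[1]=max(VV[1],msg_vec) then VV[1][1]++ -> VV[1]=[5, 5, 1, 0]
Final vectors: VV[0]=[5, 0, 1, 0]; VV[1]=[5, 5, 1, 0]; VV[2]=[4, 0, 2, 0]; VV[3]=[2, 4, 0, 2]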